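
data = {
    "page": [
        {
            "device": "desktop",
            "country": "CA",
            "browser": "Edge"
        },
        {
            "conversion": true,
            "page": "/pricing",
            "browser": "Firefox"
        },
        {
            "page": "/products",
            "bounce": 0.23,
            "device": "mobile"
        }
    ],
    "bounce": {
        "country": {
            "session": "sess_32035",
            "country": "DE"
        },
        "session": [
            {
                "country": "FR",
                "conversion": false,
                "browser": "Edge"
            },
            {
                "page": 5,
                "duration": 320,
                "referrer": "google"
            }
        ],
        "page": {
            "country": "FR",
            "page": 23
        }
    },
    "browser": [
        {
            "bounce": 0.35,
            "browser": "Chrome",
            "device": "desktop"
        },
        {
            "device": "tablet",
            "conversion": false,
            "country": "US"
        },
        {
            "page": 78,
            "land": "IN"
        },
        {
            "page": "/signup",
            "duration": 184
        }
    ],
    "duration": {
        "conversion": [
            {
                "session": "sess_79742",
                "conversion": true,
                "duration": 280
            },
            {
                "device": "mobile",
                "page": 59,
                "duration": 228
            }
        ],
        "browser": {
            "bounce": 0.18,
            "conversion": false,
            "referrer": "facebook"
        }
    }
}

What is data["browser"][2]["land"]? "IN"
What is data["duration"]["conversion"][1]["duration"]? 228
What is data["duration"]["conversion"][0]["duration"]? 280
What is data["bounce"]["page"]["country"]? "FR"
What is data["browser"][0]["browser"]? "Chrome"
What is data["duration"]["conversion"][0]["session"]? "sess_79742"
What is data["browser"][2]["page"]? 78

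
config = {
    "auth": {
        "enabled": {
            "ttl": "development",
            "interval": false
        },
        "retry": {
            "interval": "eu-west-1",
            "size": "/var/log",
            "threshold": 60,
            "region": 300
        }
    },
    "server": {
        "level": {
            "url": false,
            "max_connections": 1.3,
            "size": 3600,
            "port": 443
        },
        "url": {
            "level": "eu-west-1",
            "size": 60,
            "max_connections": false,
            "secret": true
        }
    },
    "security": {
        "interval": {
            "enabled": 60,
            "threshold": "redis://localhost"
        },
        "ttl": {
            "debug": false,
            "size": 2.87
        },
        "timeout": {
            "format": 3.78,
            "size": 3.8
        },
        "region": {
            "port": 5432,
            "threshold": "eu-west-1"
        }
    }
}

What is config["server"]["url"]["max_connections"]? False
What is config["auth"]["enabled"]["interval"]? False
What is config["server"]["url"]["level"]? "eu-west-1"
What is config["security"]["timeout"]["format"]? 3.78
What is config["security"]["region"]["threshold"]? "eu-west-1"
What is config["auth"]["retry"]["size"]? "/var/log"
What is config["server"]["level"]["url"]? False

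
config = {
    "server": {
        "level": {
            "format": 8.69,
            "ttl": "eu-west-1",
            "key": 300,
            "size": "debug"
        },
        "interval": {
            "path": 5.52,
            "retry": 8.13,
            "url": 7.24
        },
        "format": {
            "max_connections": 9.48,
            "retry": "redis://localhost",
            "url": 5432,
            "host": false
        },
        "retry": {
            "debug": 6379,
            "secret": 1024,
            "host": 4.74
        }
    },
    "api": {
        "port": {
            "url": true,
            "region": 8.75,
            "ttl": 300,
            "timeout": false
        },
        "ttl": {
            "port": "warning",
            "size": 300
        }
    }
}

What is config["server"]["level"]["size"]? "debug"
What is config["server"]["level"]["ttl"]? "eu-west-1"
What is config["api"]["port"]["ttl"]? 300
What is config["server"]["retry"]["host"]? 4.74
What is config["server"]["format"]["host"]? False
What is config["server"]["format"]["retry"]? "redis://localhost"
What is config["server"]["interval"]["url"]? 7.24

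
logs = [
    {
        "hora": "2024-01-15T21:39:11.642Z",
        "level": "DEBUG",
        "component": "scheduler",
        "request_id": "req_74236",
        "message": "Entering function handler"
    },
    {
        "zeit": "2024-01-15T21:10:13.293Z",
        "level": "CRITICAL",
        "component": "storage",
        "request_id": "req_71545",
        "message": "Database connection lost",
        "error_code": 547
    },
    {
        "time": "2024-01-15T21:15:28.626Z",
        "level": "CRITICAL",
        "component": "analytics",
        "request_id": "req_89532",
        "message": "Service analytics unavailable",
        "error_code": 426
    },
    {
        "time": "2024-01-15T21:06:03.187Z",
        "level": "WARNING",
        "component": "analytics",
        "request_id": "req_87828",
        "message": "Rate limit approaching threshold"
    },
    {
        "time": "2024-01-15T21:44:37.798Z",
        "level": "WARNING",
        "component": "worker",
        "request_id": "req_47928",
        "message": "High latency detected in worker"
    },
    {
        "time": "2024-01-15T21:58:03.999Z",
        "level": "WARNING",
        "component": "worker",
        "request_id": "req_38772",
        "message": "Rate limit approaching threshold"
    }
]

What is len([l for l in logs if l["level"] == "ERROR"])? 0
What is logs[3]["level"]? "WARNING"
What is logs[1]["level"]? "CRITICAL"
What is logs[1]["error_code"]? 547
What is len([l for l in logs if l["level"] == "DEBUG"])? 1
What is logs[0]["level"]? "DEBUG"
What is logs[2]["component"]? "analytics"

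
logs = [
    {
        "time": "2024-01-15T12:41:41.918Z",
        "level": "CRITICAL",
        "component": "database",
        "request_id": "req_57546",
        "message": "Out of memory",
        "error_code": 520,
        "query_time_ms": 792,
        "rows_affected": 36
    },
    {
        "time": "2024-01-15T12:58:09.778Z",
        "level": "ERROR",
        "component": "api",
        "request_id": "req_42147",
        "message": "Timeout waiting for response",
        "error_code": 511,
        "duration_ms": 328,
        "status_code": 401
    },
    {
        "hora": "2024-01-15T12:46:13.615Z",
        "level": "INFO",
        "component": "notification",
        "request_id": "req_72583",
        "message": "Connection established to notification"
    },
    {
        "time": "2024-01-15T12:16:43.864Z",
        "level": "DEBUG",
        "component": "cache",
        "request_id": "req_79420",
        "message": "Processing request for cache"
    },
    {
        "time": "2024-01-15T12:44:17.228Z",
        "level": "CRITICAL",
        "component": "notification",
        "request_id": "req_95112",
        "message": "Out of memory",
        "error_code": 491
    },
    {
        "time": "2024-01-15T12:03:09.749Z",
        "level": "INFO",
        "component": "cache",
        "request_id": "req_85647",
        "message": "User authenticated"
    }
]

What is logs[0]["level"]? "CRITICAL"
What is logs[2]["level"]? "INFO"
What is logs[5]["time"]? "2024-01-15T12:03:09.749Z"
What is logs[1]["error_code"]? 511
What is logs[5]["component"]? "cache"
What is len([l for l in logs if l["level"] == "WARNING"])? 0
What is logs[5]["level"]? "INFO"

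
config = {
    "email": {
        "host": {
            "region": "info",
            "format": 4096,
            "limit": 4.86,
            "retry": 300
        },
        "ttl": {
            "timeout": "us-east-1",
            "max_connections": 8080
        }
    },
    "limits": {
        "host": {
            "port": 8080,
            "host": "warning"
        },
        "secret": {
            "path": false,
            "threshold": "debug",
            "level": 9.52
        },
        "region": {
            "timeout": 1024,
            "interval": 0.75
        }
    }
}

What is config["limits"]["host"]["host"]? "warning"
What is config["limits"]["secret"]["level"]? 9.52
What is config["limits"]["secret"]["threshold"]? "debug"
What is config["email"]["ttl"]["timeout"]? "us-east-1"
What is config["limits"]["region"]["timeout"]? 1024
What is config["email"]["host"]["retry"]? 300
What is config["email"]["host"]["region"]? "info"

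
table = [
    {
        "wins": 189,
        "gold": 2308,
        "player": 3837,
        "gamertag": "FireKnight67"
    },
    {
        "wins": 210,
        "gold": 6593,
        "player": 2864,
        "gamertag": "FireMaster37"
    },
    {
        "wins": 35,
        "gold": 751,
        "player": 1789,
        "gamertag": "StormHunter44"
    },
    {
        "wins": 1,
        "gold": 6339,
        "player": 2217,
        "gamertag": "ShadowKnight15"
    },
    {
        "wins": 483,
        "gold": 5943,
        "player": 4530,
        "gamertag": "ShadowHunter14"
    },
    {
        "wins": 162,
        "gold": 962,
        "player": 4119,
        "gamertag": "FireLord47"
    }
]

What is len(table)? 6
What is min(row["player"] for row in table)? 1789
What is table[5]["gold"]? 962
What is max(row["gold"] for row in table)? 6593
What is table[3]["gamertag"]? "ShadowKnight15"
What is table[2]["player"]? 1789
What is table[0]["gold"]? 2308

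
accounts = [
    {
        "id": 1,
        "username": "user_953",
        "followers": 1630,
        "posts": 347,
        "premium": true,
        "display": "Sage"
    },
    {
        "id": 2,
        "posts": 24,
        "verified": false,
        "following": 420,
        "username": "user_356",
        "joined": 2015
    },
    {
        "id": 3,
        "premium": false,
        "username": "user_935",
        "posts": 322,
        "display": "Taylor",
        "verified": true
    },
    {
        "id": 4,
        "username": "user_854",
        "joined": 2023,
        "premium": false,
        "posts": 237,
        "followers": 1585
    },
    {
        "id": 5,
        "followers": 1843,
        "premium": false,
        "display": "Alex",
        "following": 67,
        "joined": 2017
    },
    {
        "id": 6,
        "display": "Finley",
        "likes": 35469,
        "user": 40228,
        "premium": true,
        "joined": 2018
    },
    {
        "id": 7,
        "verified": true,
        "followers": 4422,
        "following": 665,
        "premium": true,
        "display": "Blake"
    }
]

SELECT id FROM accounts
[1, 2, 3, 4, 5, 6, 7]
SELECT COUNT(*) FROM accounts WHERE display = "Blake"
1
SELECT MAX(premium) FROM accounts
True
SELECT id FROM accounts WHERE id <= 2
[1, 2]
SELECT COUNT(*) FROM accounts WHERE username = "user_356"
1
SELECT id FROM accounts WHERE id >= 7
[7]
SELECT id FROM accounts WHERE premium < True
[3, 4, 5]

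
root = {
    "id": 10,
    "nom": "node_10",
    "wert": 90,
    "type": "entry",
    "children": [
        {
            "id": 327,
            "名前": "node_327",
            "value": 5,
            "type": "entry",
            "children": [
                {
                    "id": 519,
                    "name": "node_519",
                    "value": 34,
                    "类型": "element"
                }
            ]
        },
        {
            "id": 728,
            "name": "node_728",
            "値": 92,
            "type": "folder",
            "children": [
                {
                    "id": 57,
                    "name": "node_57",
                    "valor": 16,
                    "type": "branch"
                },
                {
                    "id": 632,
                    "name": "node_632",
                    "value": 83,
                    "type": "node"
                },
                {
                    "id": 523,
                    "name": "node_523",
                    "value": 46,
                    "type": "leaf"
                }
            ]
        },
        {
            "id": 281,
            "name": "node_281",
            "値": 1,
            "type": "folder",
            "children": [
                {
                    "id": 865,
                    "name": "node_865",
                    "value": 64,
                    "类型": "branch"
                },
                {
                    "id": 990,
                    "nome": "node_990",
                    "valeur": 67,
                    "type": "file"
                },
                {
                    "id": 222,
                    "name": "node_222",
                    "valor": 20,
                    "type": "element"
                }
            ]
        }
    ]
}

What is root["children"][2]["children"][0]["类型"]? "branch"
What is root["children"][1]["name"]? "node_728"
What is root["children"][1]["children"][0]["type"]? "branch"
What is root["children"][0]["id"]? 327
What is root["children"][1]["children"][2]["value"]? 46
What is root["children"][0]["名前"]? "node_327"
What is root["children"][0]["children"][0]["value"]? 34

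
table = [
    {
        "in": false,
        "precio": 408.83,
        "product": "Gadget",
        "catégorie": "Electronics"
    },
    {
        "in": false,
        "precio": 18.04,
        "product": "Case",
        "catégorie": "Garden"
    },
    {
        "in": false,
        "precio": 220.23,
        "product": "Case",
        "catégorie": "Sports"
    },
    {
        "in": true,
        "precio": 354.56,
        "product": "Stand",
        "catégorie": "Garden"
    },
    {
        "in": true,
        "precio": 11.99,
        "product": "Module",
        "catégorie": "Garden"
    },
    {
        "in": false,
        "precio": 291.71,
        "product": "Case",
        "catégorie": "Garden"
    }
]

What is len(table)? 6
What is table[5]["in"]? False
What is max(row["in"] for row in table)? True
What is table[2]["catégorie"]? "Sports"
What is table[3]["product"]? "Stand"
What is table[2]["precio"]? 220.23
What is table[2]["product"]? "Case"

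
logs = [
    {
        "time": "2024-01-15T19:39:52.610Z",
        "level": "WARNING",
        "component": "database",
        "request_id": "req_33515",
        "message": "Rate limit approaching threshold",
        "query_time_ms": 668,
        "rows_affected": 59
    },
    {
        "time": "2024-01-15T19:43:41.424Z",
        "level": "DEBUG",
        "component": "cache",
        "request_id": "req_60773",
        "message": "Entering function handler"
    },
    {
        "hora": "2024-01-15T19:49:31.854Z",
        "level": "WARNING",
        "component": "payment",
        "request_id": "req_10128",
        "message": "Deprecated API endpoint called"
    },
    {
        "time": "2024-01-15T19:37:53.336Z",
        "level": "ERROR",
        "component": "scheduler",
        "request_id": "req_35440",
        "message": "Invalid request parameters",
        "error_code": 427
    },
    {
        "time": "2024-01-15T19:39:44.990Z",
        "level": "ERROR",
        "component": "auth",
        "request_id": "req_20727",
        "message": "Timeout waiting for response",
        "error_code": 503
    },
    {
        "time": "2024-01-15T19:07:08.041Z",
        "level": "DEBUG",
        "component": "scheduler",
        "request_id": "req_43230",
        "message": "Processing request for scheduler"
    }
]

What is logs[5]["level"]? "DEBUG"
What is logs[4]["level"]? "ERROR"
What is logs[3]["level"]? "ERROR"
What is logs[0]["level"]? "WARNING"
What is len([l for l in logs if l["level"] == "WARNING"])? 2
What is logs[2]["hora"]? "2024-01-15T19:49:31.854Z"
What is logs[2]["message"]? "Deprecated API endpoint called"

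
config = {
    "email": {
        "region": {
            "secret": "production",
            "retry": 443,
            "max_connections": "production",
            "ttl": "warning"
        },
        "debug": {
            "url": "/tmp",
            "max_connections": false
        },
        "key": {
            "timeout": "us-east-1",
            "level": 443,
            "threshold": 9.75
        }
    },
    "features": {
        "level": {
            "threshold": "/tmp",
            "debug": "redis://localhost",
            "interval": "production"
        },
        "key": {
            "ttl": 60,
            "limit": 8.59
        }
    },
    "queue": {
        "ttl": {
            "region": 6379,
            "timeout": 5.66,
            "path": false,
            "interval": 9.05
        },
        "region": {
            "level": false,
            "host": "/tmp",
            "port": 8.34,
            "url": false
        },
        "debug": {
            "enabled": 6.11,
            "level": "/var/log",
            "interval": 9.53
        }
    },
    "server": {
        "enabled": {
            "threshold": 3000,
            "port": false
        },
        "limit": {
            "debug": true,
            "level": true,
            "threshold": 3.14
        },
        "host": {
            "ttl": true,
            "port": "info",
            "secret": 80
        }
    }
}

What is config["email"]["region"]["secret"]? "production"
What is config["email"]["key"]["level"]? 443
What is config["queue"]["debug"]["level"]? "/var/log"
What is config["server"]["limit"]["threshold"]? 3.14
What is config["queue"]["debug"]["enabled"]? 6.11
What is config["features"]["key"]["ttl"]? 60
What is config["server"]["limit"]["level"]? True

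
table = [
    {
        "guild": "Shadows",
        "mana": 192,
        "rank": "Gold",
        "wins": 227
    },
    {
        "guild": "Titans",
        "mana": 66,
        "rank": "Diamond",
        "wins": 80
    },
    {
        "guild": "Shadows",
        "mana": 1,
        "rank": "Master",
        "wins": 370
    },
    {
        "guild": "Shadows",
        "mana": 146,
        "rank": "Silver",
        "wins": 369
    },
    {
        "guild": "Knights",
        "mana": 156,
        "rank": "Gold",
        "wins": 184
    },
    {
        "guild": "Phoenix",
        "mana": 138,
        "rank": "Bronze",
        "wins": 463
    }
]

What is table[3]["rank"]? "Silver"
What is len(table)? 6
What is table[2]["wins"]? 370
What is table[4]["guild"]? "Knights"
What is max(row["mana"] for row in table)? 192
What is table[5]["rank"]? "Bronze"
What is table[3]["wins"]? 369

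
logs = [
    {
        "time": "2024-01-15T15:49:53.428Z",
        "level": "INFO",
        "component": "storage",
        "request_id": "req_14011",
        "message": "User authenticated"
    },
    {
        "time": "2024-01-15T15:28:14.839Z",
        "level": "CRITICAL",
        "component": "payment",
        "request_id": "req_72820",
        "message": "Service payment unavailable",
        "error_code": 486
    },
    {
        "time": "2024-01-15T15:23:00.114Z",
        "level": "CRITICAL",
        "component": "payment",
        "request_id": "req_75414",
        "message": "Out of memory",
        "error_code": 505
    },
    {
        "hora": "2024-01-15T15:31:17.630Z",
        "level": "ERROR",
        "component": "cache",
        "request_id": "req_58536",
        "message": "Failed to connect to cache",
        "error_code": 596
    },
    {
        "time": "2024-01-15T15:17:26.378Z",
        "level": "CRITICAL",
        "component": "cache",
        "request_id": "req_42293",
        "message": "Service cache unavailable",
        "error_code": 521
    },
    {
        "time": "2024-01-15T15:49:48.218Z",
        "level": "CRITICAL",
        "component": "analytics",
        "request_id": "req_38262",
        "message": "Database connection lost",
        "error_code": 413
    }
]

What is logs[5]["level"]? "CRITICAL"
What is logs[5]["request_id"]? "req_38262"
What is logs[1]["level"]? "CRITICAL"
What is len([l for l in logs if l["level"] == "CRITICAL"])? 4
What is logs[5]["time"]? "2024-01-15T15:49:48.218Z"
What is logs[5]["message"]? "Database connection lost"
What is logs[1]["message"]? "Service payment unavailable"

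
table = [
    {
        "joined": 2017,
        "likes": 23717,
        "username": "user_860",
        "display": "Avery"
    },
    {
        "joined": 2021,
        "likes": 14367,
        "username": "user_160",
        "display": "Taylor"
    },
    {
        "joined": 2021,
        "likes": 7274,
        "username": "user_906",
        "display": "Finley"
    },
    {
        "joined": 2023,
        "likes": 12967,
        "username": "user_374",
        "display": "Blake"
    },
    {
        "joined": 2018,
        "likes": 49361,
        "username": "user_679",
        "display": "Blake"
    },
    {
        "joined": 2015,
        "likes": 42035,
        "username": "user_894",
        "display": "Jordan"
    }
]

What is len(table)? 6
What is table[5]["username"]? "user_894"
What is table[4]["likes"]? 49361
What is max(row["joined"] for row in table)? 2023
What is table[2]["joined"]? 2021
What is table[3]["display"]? "Blake"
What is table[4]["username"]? "user_679"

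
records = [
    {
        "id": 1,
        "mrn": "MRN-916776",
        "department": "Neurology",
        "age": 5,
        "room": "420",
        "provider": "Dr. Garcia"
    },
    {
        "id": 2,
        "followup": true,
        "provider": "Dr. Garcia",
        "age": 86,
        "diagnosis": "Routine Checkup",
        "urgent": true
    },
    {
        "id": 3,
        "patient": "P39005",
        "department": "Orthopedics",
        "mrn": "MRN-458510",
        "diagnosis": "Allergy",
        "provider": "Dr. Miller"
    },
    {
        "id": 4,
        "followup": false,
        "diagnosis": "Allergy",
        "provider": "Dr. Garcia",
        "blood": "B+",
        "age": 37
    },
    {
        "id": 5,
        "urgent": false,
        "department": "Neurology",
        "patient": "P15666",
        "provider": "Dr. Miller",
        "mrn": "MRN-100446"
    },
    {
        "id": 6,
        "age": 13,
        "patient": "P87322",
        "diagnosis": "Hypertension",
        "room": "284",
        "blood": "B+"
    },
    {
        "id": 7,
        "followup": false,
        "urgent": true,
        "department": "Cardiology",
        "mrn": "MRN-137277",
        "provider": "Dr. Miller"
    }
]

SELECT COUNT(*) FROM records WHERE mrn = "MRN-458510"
1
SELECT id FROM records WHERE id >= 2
[2, 3, 4, 5, 6, 7]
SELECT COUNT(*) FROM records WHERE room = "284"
1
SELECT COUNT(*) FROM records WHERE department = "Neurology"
2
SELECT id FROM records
[1, 2, 3, 4, 5, 6, 7]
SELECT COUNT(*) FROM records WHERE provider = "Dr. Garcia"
3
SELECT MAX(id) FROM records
7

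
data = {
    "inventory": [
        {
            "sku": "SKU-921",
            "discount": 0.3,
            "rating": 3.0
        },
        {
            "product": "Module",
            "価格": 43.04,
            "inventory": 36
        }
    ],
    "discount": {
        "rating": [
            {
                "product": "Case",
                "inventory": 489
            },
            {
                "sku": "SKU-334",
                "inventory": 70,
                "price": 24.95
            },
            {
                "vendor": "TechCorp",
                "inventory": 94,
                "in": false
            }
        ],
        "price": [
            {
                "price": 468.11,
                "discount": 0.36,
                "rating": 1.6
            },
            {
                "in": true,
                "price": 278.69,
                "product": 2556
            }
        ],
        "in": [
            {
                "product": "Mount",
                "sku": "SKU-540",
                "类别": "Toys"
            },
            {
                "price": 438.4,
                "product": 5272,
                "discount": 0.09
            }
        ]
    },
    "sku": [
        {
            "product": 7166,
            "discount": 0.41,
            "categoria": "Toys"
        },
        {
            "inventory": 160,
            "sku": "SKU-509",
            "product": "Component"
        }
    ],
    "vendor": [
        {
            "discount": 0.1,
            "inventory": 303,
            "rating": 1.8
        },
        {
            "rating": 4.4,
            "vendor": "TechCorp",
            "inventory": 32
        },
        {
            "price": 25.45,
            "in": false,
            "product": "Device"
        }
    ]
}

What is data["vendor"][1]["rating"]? 4.4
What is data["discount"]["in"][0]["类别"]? "Toys"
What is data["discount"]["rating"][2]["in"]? False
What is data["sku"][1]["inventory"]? 160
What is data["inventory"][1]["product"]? "Module"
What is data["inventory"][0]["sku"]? "SKU-921"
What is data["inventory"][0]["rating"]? 3.0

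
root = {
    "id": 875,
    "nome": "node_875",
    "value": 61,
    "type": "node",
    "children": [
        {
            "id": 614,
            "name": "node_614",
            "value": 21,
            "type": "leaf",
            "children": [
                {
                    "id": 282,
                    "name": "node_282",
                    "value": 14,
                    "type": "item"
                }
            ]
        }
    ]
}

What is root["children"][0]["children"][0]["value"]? 14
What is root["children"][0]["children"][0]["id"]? 282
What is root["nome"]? "node_875"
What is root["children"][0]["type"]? "leaf"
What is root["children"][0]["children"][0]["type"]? "item"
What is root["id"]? 875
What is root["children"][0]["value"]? 21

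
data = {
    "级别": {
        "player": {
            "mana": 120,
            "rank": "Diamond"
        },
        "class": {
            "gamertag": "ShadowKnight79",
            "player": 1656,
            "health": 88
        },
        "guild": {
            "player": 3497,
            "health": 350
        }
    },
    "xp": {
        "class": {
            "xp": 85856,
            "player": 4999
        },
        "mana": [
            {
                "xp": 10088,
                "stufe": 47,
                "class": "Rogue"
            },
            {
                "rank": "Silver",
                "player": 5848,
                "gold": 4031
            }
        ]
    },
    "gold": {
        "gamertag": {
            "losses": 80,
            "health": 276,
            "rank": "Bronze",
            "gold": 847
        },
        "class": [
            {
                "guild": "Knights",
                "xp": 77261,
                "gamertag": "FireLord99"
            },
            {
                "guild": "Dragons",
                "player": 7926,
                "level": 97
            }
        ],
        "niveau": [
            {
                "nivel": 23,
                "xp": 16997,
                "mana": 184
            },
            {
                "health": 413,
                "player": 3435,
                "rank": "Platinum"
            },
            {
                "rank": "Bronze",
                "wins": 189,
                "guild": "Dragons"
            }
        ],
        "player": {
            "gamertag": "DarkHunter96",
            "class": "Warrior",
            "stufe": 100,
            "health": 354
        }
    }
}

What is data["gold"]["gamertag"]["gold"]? 847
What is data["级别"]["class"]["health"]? 88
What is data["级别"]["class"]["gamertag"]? "ShadowKnight79"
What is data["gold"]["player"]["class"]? "Warrior"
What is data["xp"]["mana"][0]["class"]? "Rogue"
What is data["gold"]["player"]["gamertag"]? "DarkHunter96"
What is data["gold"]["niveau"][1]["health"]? 413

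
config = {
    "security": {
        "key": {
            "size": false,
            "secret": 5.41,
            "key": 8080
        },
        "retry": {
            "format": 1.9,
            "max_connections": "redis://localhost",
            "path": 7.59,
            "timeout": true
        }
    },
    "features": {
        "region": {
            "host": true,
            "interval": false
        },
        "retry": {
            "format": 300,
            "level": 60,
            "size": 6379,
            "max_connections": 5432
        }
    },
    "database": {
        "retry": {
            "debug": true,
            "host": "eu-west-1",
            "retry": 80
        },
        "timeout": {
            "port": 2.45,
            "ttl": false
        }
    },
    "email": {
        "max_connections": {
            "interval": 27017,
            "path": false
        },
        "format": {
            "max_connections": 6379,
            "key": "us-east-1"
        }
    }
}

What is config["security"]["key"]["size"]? False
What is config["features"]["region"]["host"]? True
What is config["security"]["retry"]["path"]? 7.59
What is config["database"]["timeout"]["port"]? 2.45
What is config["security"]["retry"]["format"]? 1.9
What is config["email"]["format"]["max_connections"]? 6379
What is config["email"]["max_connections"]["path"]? False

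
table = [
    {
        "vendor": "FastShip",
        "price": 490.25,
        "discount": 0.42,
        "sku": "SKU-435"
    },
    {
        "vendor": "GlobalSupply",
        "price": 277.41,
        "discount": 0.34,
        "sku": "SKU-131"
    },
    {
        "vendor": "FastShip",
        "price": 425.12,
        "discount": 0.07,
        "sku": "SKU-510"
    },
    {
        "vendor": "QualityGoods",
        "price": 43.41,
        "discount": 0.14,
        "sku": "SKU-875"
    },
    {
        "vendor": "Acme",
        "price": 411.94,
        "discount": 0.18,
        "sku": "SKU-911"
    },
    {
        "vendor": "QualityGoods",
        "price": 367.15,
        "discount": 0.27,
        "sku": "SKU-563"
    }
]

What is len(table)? 6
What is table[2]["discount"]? 0.07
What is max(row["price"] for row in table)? 490.25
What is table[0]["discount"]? 0.42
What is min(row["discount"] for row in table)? 0.07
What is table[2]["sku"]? "SKU-510"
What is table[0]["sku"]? "SKU-435"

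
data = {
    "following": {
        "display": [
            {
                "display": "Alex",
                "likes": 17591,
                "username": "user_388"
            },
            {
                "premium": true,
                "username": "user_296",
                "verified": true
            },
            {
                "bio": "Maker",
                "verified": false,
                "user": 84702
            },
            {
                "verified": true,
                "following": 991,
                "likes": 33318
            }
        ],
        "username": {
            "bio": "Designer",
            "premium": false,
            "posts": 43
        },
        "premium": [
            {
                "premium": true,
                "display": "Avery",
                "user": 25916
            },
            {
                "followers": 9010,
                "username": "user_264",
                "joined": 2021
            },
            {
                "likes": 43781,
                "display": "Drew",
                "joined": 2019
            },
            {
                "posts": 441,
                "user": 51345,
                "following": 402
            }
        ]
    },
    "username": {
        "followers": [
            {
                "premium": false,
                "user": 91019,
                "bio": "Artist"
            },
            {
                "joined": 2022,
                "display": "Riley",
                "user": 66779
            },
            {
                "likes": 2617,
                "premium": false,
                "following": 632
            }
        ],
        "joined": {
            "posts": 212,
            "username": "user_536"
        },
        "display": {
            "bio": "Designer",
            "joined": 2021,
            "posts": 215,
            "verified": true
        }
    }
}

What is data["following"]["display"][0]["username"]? "user_388"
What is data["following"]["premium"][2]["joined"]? 2019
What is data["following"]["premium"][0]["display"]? "Avery"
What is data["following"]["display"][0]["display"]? "Alex"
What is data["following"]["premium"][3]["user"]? 51345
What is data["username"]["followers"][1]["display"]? "Riley"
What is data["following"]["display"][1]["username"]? "user_296"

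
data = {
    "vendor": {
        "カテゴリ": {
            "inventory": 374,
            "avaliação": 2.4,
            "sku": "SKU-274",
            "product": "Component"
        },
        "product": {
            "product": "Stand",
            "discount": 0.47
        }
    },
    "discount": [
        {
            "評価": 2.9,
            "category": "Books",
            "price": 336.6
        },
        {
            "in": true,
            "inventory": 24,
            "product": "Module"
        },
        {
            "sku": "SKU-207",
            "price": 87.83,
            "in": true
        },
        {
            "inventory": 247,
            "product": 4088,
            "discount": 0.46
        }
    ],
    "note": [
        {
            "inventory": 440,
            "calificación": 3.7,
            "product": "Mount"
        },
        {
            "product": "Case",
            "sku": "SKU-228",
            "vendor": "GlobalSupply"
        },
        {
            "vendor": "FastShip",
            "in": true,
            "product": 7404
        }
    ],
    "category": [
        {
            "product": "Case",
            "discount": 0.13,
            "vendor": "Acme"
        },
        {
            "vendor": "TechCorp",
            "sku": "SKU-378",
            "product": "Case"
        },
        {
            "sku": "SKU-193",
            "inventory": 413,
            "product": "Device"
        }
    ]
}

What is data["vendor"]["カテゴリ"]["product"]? "Component"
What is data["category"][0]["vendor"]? "Acme"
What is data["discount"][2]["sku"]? "SKU-207"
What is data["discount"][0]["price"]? 336.6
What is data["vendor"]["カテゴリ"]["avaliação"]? 2.4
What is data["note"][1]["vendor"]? "GlobalSupply"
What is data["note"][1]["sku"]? "SKU-228"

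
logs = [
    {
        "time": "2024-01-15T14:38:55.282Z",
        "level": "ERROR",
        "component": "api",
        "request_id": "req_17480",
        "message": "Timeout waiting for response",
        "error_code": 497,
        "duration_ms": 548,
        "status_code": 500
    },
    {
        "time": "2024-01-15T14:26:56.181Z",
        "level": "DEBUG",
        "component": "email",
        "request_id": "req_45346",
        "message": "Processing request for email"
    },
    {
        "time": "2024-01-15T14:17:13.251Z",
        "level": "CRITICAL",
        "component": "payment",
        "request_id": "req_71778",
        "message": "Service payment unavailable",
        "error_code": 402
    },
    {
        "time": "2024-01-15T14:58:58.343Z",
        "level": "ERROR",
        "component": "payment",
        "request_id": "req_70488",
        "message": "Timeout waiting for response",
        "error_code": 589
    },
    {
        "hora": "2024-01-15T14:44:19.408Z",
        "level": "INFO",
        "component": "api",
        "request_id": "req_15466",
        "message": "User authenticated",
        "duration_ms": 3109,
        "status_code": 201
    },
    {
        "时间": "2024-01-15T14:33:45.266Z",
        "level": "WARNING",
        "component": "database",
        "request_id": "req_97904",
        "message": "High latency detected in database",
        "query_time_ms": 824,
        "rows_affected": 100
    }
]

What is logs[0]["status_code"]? 500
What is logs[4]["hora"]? "2024-01-15T14:44:19.408Z"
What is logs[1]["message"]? "Processing request for email"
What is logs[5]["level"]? "WARNING"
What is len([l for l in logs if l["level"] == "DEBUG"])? 1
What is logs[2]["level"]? "CRITICAL"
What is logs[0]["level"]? "ERROR"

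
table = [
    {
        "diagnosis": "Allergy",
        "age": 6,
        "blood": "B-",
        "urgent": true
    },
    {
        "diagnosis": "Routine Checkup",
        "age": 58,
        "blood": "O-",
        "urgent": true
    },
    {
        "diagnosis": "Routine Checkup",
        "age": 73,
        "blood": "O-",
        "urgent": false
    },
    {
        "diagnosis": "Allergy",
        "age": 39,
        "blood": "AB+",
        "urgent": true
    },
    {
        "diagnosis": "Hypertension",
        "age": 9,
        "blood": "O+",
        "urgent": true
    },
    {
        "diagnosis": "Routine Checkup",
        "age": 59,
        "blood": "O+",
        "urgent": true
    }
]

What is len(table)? 6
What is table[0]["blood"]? "B-"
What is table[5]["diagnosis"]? "Routine Checkup"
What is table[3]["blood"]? "AB+"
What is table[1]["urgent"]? True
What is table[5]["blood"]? "O+"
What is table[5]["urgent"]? True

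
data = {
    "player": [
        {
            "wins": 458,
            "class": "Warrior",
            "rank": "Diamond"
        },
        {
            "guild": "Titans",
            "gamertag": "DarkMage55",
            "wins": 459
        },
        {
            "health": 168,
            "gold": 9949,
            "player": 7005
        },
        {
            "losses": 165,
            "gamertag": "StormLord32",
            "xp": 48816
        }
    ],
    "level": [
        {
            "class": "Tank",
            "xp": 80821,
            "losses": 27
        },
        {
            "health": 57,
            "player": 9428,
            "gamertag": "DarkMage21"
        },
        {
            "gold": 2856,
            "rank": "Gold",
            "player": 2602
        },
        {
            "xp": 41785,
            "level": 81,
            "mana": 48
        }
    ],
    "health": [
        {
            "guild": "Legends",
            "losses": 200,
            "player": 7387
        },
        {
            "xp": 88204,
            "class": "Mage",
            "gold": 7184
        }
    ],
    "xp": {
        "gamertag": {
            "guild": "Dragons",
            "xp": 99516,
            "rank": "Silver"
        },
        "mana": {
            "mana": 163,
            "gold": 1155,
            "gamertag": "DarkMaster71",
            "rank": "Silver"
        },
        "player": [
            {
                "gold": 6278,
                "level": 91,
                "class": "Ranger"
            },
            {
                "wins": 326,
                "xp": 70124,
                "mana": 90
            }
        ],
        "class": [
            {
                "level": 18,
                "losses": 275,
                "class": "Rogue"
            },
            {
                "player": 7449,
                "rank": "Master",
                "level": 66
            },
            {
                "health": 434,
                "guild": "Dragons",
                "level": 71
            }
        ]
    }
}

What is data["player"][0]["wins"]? 458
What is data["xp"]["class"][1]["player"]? 7449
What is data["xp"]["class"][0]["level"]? 18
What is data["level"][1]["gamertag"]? "DarkMage21"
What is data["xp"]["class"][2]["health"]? 434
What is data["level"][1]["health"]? 57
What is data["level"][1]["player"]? 9428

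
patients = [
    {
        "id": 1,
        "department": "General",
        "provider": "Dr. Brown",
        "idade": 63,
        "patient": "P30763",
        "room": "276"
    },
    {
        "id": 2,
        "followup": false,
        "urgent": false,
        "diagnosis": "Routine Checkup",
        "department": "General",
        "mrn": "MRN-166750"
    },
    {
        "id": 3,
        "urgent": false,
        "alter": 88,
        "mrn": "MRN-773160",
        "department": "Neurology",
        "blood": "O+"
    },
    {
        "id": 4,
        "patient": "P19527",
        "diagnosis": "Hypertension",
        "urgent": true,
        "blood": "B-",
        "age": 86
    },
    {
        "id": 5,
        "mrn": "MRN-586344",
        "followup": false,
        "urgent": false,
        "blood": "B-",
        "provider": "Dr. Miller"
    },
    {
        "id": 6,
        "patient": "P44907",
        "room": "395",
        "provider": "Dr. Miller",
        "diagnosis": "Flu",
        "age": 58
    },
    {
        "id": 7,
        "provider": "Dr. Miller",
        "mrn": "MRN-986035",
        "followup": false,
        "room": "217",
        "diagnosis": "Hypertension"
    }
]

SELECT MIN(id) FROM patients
1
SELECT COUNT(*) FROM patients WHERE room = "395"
1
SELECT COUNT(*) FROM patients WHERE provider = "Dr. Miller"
3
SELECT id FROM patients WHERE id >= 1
[1, 2, 3, 4, 5, 6, 7]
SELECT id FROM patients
[1, 2, 3, 4, 5, 6, 7]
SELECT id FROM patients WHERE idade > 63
[]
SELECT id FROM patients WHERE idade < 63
[]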